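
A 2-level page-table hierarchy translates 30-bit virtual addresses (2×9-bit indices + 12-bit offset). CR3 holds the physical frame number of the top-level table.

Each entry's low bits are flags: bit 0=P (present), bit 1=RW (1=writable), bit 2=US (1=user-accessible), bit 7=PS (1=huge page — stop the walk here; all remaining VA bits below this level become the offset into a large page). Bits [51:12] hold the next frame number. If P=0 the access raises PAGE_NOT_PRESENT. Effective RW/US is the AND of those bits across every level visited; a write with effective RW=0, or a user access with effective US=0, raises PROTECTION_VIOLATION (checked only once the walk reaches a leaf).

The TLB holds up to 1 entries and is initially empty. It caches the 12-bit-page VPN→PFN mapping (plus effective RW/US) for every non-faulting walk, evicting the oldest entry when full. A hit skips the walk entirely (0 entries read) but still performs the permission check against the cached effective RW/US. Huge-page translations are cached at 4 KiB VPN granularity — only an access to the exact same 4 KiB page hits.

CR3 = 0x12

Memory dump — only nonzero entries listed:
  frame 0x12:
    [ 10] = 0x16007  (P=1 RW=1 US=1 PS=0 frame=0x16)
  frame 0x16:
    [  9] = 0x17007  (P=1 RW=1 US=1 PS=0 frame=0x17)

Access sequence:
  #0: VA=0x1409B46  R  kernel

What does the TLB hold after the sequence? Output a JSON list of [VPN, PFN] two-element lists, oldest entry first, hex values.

Trace:
#0 VA=0x1409B46 (r,kernel):
  lvl0: tbl 0x12, slot 10 ⇒ 0x16007 (P1/RW1/US1/PS0)
  lvl1: tbl 0x16, slot 9 ⇒ 0x17007 (P1/RW1/US1/PS0)
  → PA=0x17B46  (2 entries read)

TLB: [["0x1409", "0x17"]]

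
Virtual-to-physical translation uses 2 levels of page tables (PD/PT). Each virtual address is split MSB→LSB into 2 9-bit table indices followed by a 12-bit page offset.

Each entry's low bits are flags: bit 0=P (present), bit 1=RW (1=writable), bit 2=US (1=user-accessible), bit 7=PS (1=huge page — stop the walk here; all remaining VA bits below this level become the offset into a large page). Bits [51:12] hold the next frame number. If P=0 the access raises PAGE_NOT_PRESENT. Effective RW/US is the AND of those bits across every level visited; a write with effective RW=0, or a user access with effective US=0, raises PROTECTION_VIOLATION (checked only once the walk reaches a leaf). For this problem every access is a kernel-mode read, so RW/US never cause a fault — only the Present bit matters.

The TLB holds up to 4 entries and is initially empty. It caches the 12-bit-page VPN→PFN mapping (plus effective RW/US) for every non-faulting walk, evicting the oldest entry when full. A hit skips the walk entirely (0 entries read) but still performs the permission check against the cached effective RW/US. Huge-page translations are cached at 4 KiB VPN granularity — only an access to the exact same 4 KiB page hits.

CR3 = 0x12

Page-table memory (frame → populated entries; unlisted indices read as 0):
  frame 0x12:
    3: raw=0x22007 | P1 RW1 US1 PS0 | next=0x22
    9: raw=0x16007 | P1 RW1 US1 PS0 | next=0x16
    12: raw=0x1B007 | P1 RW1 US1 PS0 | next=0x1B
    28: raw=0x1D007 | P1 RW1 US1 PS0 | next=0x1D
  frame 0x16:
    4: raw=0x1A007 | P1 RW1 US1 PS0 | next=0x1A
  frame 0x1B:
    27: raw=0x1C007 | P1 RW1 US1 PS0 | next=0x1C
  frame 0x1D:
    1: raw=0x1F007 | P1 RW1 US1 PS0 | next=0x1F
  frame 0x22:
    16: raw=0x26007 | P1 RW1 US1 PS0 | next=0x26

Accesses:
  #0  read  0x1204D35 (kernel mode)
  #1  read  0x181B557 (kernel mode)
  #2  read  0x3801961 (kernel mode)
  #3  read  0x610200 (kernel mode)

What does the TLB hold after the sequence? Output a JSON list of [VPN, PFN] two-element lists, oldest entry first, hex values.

Per-access translation:
#0 VA=0x1204D35 (r,kernel):
  [0] read 0x12 idx=9: raw=0x16007 flags P=1 W=1 U=1 S=0
  [1] read 0x16 idx=4: raw=0x1A007 flags P=1 W=1 U=1 S=0
  → PA=0x1AD35  (2 entries read)
#1 VA=0x181B557 (r,kernel):
  [0] read 0x12 idx=12: raw=0x1B007 flags P=1 W=1 U=1 S=0
  [1] read 0x1B idx=27: raw=0x1C007 flags P=1 W=1 U=1 S=0
  → PA=0x1C557  (2 entries read)
#2 VA=0x3801961 (r,kernel):
  [0] read 0x12 idx=28: raw=0x1D007 flags P=1 W=1 U=1 S=0
  [1] read 0x1D idx=1: raw=0x1F007 flags P=1 W=1 U=1 S=0
  → PA=0x1F961  (2 entries read)
#3 VA=0x610200 (r,kernel):
  [0] read 0x12 idx=3: raw=0x22007 flags P=1 W=1 U=1 S=0
  [1] read 0x22 idx=16: raw=0x26007 flags P=1 W=1 U=1 S=0
  → PA=0x26200  (2 entries read)

TLB: [["0x1204", "0x1A"], ["0x181B", "0x1C"], ["0x3801", "0x1F"], ["0x610", "0x26"]]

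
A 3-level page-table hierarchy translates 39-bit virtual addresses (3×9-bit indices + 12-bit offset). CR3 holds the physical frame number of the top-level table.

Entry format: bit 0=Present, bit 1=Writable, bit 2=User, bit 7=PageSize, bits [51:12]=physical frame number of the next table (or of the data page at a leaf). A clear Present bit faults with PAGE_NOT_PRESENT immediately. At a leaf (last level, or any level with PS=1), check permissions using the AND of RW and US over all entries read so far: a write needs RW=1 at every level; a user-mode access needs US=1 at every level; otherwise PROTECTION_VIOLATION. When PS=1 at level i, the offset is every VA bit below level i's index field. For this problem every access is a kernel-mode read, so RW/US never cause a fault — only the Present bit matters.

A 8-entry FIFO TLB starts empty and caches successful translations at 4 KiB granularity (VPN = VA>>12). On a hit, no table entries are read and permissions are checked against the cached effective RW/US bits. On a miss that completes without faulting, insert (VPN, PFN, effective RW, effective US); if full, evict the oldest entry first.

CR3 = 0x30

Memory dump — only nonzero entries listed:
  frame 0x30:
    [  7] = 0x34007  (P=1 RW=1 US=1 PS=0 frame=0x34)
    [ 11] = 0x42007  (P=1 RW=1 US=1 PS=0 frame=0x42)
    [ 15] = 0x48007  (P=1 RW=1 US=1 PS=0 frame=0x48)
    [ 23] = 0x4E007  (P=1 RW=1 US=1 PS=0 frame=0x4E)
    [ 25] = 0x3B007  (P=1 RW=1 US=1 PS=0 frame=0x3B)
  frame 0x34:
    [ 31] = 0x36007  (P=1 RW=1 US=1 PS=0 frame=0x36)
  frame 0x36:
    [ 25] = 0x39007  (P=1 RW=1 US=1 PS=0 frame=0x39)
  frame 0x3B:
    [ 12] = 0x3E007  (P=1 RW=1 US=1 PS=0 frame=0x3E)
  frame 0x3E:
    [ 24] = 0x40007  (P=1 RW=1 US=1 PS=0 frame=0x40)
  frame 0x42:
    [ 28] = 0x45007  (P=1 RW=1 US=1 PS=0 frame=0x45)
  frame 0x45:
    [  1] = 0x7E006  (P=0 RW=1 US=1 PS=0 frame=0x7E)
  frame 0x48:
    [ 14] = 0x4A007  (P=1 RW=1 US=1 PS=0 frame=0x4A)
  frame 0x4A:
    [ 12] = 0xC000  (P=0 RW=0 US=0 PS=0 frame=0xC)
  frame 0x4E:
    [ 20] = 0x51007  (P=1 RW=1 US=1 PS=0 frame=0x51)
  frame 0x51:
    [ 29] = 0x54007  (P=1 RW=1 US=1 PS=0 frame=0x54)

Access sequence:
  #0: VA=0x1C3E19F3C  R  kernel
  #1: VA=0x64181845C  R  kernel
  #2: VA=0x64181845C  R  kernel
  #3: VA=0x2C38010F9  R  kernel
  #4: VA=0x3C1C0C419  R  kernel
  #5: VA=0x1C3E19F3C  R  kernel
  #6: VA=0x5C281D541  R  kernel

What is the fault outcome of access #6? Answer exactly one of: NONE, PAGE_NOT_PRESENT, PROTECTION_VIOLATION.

Walk each access:
#0 VA=0x1C3E19F3C (r,kernel):
  L0: frame=0x30 idx=7 entry=0x34007 [P=1 RW=1 US=1 PS=0]
  L1: frame=0x34 idx=31 entry=0x36007 [P=1 RW=1 US=1 PS=0]
  L2: frame=0x36 idx=25 entry=0x39007 [P=1 RW=1 US=1 PS=0]
  ✓ 0x39F3C  — 3 lookups
#1 VA=0x64181845C (r,kernel):
  L0: frame=0x30 idx=25 entry=0x3B007 [P=1 RW=1 US=1 PS=0]
  L1: frame=0x3B idx=12 entry=0x3E007 [P=1 RW=1 US=1 PS=0]
  L2: frame=0x3E idx=24 entry=0x40007 [P=1 RW=1 US=1 PS=0]
  ✓ 0x4045C  — 3 lookups
#2 VA=0x64181845C (r,kernel):
  TLB hit vpn=0x641818 → PA=0x4045C
#3 VA=0x2C38010F9 (r,kernel):
  L0: frame=0x30 idx=11 entry=0x42007 [P=1 RW=1 US=1 PS=0]
  L1: frame=0x42 idx=28 entry=0x45007 [P=1 RW=1 US=1 PS=0]
  L2: frame=0x45 idx=1 entry=0x7E006 [P=0 RW=1 US=1 PS=0]
  ✗ PAGE_NOT_PRESENT  [3 reads]
#4 VA=0x3C1C0C419 (r,kernel):
  L0: frame=0x30 idx=15 entry=0x48007 [P=1 RW=1 US=1 PS=0]
  L1: frame=0x48 idx=14 entry=0x4A007 [P=1 RW=1 US=1 PS=0]
  L2: frame=0x4A idx=12 entry=0xC000 [P=0 RW=0 US=0 PS=0]
  ✗ PAGE_NOT_PRESENT  [3 reads]
#5 VA=0x1C3E19F3C (r,kernel):
  TLB hit vpn=0x1C3E19 → PA=0x39F3C
#6 VA=0x5C281D541 (r,kernel):
  L0: frame=0x30 idx=23 entry=0x4E007 [P=1 RW=1 US=1 PS=0]
  L1: frame=0x4E idx=20 entry=0x51007 [P=1 RW=1 US=1 PS=0]
  L2: frame=0x51 idx=29 entry=0x54007 [P=1 RW=1 US=1 PS=0]
  ✓ 0x54541  — 3 lookups

Access #6 fault: NONE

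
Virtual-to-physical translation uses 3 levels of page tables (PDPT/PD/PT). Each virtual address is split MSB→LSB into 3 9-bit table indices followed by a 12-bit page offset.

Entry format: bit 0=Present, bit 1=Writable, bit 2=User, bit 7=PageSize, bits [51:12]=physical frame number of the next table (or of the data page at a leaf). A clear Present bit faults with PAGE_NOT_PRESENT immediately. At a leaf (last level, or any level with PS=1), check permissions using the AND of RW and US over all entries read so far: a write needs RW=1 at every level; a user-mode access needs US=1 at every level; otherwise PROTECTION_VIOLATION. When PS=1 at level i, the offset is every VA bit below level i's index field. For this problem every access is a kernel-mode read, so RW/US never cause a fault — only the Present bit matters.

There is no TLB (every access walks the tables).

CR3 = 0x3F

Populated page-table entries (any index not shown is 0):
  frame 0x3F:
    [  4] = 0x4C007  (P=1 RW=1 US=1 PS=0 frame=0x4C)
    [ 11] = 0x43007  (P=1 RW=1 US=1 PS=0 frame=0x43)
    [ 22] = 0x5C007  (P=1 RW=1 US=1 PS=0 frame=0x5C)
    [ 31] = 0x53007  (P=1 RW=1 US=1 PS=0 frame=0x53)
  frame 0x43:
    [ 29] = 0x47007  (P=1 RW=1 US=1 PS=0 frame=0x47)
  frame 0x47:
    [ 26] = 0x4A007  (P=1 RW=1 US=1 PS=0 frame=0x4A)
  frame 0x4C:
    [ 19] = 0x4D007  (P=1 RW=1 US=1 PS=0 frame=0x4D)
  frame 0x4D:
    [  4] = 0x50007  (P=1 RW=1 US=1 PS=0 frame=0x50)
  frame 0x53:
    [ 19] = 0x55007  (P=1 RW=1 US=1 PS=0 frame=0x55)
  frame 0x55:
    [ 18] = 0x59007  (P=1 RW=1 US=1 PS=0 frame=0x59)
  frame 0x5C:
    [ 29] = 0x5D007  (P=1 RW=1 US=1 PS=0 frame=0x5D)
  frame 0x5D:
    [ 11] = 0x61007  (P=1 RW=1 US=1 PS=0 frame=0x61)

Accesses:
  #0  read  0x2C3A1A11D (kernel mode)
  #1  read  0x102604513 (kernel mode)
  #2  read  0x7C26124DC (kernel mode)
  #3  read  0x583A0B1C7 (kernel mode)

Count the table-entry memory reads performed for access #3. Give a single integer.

Trace:
#0 VA=0x2C3A1A11D (r,kernel):
  L0: frame=0x3F idx=11 entry=0x43007 [P=1 RW=1 US=1 PS=0]
  L1: frame=0x43 idx=29 entry=0x47007 [P=1 RW=1 US=1 PS=0]
  L2: frame=0x47 idx=26 entry=0x4A007 [P=1 RW=1 US=1 PS=0]
  → PA=0x4A11D  (3 entries read)
#1 VA=0x102604513 (r,kernel):
  L0: frame=0x3F idx=4 entry=0x4C007 [P=1 RW=1 US=1 PS=0]
  L1: frame=0x4C idx=19 entry=0x4D007 [P=1 RW=1 US=1 PS=0]
  L2: frame=0x4D idx=4 entry=0x50007 [P=1 RW=1 US=1 PS=0]
  → PA=0x50513  (3 entries read)
#2 VA=0x7C26124DC (r,kernel):
  L0: frame=0x3F idx=31 entry=0x53007 [P=1 RW=1 US=1 PS=0]
  L1: frame=0x53 idx=19 entry=0x55007 [P=1 RW=1 US=1 PS=0]
  L2: frame=0x55 idx=18 entry=0x59007 [P=1 RW=1 US=1 PS=0]
  → PA=0x594DC  (3 entries read)
#3 VA=0x583A0B1C7 (r,kernel):
  L0: frame=0x3F idx=22 entry=0x5C007 [P=1 RW=1 US=1 PS=0]
  L1: frame=0x5C idx=29 entry=0x5D007 [P=1 RW=1 US=1 PS=0]
  L2: frame=0x5D idx=11 entry=0x61007 [P=1 RW=1 US=1 PS=0]
  → PA=0x611C7  (3 entries read)

Entries read for #3: 3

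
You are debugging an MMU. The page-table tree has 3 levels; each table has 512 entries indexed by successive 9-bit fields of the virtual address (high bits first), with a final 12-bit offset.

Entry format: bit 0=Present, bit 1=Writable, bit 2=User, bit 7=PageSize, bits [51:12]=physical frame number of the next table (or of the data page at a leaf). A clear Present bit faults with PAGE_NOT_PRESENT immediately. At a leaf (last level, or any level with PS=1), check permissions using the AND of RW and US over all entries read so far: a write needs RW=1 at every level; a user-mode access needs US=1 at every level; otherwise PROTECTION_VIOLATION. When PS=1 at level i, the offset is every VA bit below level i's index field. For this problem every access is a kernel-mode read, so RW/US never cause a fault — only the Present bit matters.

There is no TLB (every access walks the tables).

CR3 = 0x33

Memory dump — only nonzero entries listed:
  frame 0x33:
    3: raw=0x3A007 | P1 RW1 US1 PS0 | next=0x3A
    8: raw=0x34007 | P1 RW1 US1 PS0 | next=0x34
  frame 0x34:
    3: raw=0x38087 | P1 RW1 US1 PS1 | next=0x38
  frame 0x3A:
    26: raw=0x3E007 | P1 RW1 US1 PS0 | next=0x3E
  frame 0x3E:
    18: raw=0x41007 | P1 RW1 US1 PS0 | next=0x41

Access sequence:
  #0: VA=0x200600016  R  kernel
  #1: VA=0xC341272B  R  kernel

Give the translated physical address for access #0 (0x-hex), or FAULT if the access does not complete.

Per-access translation:
#0 VA=0x200600016 (r,kernel):
  L0: frame=0x33 idx=8 entry=0x34007 [P=1 RW=1 US=1 PS=0]
  L1: frame=0x34 idx=3 entry=0x38087 [P=1 RW=1 US=1 PS=1]
  → PA=0x38016 (huge @L1)  (2 entries read)
#1 VA=0xC341272B (r,kernel):
  L0: frame=0x33 idx=3 entry=0x3A007 [P=1 RW=1 US=1 PS=0]
  L1: frame=0x3A idx=26 entry=0x3E007 [P=1 RW=1 US=1 PS=0]
  L2: frame=0x3E idx=18 entry=0x41007 [P=1 RW=1 US=1 PS=0]
  → PA=0x4172B  (3 entries read)

Access #0 PA: 0x38016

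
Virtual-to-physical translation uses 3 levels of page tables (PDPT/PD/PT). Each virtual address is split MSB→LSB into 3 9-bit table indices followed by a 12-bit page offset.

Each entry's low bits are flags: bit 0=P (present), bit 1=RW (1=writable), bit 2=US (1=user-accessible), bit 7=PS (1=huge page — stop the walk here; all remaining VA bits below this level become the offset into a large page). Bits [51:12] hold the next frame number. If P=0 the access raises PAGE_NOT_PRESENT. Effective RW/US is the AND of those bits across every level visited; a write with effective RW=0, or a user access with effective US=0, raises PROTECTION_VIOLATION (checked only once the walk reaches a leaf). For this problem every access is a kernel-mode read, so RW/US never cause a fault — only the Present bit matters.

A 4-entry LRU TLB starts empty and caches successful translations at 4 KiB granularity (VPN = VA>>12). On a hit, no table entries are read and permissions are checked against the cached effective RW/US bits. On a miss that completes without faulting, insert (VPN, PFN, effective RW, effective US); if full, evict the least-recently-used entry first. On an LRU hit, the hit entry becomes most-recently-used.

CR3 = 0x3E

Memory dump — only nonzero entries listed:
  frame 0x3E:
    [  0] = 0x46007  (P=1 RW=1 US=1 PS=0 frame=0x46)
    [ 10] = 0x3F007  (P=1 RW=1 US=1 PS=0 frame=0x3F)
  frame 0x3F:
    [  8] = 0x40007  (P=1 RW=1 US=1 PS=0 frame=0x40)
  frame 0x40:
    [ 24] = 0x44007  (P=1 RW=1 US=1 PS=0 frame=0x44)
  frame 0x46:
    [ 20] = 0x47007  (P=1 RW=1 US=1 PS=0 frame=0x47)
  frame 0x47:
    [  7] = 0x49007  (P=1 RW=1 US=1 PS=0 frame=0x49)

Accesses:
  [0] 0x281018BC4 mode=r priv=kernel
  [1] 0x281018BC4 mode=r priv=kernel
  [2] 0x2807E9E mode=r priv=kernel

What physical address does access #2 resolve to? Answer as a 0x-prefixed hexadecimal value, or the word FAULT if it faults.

Per-access translation:
#0 VA=0x281018BC4 (r,kernel):
  [0] read 0x3E idx=10: raw=0x3F007 flags P=1 W=1 U=1 S=0
  [1] read 0x3F idx=8: raw=0x40007 flags P=1 W=1 U=1 S=0
  [2] read 0x40 idx=24: raw=0x44007 flags P=1 W=1 U=1 S=0
  → PA=0x44BC4  (3 entries read)
#1 VA=0x281018BC4 (r,kernel):
  TLB hit vpn=0x281018 → PA=0x44BC4
#2 VA=0x2807E9E (r,kernel):
  [0] read 0x3E idx=0: raw=0x46007 flags P=1 W=1 U=1 S=0
  [1] read 0x46 idx=20: raw=0x47007 flags P=1 W=1 U=1 S=0
  [2] read 0x47 idx=7: raw=0x49007 flags P=1 W=1 U=1 S=0
  → PA=0x49E9E  (3 entries read)

Access #2 PA: 0x49E9E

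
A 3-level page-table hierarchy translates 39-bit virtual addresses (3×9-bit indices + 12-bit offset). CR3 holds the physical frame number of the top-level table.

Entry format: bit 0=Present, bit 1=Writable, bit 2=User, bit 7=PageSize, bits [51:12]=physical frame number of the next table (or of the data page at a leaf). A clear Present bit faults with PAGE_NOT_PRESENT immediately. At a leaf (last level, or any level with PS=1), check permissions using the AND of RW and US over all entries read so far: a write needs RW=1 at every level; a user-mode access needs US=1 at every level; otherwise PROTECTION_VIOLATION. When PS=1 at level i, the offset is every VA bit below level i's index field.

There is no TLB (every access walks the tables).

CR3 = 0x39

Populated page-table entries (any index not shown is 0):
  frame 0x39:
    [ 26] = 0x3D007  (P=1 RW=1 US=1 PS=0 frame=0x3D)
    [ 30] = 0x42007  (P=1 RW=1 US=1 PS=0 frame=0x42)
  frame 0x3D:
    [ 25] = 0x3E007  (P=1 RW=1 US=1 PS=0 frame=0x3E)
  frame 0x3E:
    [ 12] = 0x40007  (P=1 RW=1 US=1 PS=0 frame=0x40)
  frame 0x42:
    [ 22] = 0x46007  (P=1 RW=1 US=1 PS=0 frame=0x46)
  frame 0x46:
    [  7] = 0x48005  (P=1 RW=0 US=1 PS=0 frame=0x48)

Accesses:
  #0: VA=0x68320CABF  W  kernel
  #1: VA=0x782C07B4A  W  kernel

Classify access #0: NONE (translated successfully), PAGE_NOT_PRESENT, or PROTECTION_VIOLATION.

Per-access translation:
#0 VA=0x68320CABF (w,kernel):
  lvl0: tbl 0x39, slot 26 ⇒ 0x3D007 (P1/RW1/US1/PS0)
  lvl1: tbl 0x3D, slot 25 ⇒ 0x3E007 (P1/RW1/US1/PS0)
  lvl2: tbl 0x3E, slot 12 ⇒ 0x40007 (P1/RW1/US1/PS0)
  → PA=0x40ABF  (3 entries read)
#1 VA=0x782C07B4A (w,kernel):
  lvl0: tbl 0x39, slot 30 ⇒ 0x42007 (P1/RW1/US1/PS0)
  lvl1: tbl 0x42, slot 22 ⇒ 0x46007 (P1/RW1/US1/PS0)
  lvl2: tbl 0x46, slot 7 ⇒ 0x48005 (P1/RW0/US1/PS0)
  → PROTECTION_VIOLATION  (3 entries read)

Access #0 fault: NONE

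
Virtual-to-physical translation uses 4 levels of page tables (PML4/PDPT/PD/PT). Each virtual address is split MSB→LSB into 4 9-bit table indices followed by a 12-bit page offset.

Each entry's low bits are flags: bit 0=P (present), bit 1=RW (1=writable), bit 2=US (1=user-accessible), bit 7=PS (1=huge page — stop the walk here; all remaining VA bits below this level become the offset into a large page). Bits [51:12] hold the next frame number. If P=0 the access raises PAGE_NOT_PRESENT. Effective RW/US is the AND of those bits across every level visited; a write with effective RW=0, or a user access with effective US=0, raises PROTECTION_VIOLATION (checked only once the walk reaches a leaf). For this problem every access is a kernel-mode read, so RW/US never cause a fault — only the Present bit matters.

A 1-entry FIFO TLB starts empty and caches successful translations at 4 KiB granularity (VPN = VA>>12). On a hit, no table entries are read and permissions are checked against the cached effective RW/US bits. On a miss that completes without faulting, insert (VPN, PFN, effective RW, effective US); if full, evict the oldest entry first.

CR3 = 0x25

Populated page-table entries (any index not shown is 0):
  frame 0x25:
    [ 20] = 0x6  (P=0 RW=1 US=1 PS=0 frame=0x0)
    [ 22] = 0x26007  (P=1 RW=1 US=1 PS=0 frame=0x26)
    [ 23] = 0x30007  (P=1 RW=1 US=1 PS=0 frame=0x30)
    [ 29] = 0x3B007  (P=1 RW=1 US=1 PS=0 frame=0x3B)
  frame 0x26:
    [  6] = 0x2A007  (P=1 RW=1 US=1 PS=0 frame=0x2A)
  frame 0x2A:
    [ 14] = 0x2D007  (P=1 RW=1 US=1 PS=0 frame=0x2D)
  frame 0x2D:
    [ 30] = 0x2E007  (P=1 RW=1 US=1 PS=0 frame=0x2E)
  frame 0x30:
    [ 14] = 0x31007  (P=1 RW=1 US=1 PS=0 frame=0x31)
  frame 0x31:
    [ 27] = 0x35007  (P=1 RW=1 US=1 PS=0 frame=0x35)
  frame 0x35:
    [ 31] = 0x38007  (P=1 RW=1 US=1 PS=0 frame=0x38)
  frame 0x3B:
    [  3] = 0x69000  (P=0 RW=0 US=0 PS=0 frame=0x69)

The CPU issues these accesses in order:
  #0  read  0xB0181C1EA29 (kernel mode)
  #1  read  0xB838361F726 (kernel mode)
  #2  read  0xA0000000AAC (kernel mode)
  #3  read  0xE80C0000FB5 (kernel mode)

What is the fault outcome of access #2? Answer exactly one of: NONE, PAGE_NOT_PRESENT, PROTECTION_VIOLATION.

Walk each access:
#0 VA=0xB0181C1EA29 (r,kernel):
  L0 @0x25[22] → 0x26007  P=1,RW=1,US=1,PS=0
  L1 @0x26[6] → 0x2A007  P=1,RW=1,US=1,PS=0
  L2 @0x2A[14] → 0x2D007  P=1,RW=1,US=1,PS=0
  L3 @0x2D[30] → 0x2E007  P=1,RW=1,US=1,PS=0
  ✓ 0x2EA29  — 4 lookups
#1 VA=0xB838361F726 (r,kernel):
  L0 @0x25[23] → 0x30007  P=1,RW=1,US=1,PS=0
  L1 @0x30[14] → 0x31007  P=1,RW=1,US=1,PS=0
  L2 @0x31[27] → 0x35007  P=1,RW=1,US=1,PS=0
  L3 @0x35[31] → 0x38007  P=1,RW=1,US=1,PS=0
  ✓ 0x38726  — 4 lookups
#2 VA=0xA0000000AAC (r,kernel):
  L0 @0x25[20] → 0x6  P=0,RW=1,US=1,PS=0
  ⇒ fault: PAGE_NOT_PRESENT  — 1 lookups
#3 VA=0xE80C0000FB5 (r,kernel):
  L0 @0x25[29] → 0x3B007  P=1,RW=1,US=1,PS=0
  L1 @0x3B[3] → 0x69000  P=0,RW=0,US=0,PS=0
  ⇒ fault: PAGE_NOT_PRESENT  — 2 lookups

Access #2 fault: PAGE_NOT_PRESENT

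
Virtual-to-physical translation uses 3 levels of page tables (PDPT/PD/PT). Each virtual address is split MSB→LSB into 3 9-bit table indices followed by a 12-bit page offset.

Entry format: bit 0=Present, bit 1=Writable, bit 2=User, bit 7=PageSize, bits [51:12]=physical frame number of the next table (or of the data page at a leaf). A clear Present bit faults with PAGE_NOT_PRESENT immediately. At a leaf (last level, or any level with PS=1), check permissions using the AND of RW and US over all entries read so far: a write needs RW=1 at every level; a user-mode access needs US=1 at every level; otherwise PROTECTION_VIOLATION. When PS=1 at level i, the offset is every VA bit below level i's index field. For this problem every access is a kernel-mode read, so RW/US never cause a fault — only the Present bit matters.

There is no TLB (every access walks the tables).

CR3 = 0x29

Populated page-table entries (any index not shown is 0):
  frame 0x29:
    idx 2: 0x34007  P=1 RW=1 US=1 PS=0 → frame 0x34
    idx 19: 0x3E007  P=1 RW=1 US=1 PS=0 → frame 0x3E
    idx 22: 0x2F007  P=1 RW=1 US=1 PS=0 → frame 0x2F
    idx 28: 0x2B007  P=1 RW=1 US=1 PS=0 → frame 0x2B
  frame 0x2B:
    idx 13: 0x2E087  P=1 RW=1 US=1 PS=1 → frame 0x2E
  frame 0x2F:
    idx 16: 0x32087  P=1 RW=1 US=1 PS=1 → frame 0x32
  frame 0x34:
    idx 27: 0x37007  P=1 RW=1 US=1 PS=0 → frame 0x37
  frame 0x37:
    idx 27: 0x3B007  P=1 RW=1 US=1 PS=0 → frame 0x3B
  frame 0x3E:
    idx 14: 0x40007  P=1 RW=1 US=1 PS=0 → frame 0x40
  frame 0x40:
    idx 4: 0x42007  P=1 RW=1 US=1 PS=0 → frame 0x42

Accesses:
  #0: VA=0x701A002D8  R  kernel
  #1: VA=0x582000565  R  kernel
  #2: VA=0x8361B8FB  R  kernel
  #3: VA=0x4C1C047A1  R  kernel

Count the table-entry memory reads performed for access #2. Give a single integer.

Walk each access:
#0 VA=0x701A002D8 (r,kernel):
  lvl0: tbl 0x29, slot 28 ⇒ 0x2B007 (P1/RW1/US1/PS0)
  lvl1: tbl 0x2B, slot 13 ⇒ 0x2E087 (P1/RW1/US1/PS1)
  ✓ 0x2E2D8 (huge @L1)  — 2 lookups
#1 VA=0x582000565 (r,kernel):
  lvl0: tbl 0x29, slot 22 ⇒ 0x2F007 (P1/RW1/US1/PS0)
  lvl1: tbl 0x2F, slot 16 ⇒ 0x32087 (P1/RW1/US1/PS1)
  ✓ 0x32565 (huge @L1)  — 2 lookups
#2 VA=0x8361B8FB (r,kernel):
  lvl0: tbl 0x29, slot 2 ⇒ 0x34007 (P1/RW1/US1/PS0)
  lvl1: tbl 0x34, slot 27 ⇒ 0x37007 (P1/RW1/US1/PS0)
  lvl2: tbl 0x37, slot 27 ⇒ 0x3B007 (P1/RW1/US1/PS0)
  ✓ 0x3B8FB  — 3 lookups
#3 VA=0x4C1C047A1 (r,kernel):
  lvl0: tbl 0x29, slot 19 ⇒ 0x3E007 (P1/RW1/US1/PS0)
  lvl1: tbl 0x3E, slot 14 ⇒ 0x40007 (P1/RW1/US1/PS0)
  lvl2: tbl 0x40, slot 4 ⇒ 0x42007 (P1/RW1/US1/PS0)
  ✓ 0x427A1  — 3 lookups

Entries read for #2: 3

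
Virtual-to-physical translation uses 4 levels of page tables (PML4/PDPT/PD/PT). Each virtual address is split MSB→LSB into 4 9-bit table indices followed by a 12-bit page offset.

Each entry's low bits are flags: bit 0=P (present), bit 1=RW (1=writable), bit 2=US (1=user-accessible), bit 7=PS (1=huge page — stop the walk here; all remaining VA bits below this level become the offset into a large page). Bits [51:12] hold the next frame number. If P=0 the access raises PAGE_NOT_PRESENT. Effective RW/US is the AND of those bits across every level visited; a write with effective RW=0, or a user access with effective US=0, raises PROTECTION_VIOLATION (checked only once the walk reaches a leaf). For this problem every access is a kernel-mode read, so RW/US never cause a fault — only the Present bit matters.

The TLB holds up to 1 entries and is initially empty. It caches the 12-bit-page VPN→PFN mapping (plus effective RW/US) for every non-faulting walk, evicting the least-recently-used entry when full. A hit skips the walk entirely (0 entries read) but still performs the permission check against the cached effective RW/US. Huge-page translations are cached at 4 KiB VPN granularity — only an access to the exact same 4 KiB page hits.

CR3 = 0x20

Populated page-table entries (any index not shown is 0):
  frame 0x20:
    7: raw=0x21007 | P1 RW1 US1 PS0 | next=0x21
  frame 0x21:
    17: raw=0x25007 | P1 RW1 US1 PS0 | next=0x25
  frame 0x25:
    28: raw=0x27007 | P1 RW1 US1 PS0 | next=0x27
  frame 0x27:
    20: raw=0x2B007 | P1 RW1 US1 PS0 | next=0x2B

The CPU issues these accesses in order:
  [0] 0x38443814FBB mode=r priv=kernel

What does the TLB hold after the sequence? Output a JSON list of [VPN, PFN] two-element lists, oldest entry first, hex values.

Trace:
#0 VA=0x38443814FBB (r,kernel):
  L0 @0x20[7] → 0x21007  P=1,RW=1,US=1,PS=0
  L1 @0x21[17] → 0x25007  P=1,RW=1,US=1,PS=0
  L2 @0x25[28] → 0x27007  P=1,RW=1,US=1,PS=0
  L3 @0x27[20] → 0x2B007  P=1,RW=1,US=1,PS=0
  ⇒ phys 0x2BFBB  [4 reads]

TLB: [["0x38443814", "0x2B"]]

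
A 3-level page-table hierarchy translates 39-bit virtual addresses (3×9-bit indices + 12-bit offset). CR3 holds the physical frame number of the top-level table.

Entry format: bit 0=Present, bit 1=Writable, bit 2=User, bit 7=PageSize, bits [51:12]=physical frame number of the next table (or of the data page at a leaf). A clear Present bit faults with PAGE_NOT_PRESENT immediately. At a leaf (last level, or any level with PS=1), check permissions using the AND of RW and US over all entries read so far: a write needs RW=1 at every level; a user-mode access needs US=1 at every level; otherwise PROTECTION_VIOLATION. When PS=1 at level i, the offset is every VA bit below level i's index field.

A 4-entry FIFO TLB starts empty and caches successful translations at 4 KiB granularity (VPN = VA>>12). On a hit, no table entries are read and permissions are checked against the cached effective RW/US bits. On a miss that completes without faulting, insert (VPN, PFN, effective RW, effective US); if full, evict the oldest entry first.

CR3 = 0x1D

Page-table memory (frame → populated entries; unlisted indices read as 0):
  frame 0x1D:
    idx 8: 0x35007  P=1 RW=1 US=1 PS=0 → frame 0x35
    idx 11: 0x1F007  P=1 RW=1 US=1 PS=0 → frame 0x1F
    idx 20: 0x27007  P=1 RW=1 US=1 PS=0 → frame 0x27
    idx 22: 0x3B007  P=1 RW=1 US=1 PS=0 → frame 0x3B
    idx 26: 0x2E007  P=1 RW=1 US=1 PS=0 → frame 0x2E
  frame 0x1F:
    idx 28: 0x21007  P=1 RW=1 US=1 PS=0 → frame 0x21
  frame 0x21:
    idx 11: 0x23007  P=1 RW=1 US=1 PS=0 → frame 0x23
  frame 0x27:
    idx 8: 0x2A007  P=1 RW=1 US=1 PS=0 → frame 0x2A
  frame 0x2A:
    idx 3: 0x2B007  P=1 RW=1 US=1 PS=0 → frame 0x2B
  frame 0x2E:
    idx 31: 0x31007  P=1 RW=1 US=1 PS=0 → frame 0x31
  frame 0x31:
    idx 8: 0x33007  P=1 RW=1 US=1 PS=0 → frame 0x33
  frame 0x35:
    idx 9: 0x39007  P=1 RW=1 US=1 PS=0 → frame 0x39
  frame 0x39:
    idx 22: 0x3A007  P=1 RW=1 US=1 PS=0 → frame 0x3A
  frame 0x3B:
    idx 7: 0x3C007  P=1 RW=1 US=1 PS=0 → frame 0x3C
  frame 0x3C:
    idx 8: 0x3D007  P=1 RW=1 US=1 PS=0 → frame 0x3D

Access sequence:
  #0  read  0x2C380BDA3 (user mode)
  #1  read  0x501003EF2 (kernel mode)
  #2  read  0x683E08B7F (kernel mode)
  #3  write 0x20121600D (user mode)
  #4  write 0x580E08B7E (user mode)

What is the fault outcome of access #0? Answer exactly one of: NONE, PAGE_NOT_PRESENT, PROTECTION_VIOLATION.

Per-access translation:
#0 VA=0x2C380BDA3 (r,user):
  L0 @0x1D[11] → 0x1F007  P=1,RW=1,US=1,PS=0
  L1 @0x1F[28] → 0x21007  P=1,RW=1,US=1,PS=0
  L2 @0x21[11] → 0x23007  P=1,RW=1,US=1,PS=0
  ✓ 0x23DA3  — 3 lookups
#1 VA=0x501003EF2 (r,kernel):
  L0 @0x1D[20] → 0x27007  P=1,RW=1,US=1,PS=0
  L1 @0x27[8] → 0x2A007  P=1,RW=1,US=1,PS=0
  L2 @0x2A[3] → 0x2B007  P=1,RW=1,US=1,PS=0
  ✓ 0x2BEF2  — 3 lookups
#2 VA=0x683E08B7F (r,kernel):
  L0 @0x1D[26] → 0x2E007  P=1,RW=1,US=1,PS=0
  L1 @0x2E[31] → 0x31007  P=1,RW=1,US=1,PS=0
  L2 @0x31[8] → 0x33007  P=1,RW=1,US=1,PS=0
  ✓ 0x33B7F  — 3 lookups
#3 VA=0x20121600D (w,user):
  L0 @0x1D[8] → 0x35007  P=1,RW=1,US=1,PS=0
  L1 @0x35[9] → 0x39007  P=1,RW=1,US=1,PS=0
  L2 @0x39[22] → 0x3A007  P=1,RW=1,US=1,PS=0
  ✓ 0x3A00D  — 3 lookups
#4 VA=0x580E08B7E (w,user):
  L0 @0x1D[22] → 0x3B007  P=1,RW=1,US=1,PS=0
  L1 @0x3B[7] → 0x3C007  P=1,RW=1,US=1,PS=0
  L2 @0x3C[8] → 0x3D007  P=1,RW=1,US=1,PS=0
  ✓ 0x3DB7E  — 3 lookups

Access #0 fault: NONE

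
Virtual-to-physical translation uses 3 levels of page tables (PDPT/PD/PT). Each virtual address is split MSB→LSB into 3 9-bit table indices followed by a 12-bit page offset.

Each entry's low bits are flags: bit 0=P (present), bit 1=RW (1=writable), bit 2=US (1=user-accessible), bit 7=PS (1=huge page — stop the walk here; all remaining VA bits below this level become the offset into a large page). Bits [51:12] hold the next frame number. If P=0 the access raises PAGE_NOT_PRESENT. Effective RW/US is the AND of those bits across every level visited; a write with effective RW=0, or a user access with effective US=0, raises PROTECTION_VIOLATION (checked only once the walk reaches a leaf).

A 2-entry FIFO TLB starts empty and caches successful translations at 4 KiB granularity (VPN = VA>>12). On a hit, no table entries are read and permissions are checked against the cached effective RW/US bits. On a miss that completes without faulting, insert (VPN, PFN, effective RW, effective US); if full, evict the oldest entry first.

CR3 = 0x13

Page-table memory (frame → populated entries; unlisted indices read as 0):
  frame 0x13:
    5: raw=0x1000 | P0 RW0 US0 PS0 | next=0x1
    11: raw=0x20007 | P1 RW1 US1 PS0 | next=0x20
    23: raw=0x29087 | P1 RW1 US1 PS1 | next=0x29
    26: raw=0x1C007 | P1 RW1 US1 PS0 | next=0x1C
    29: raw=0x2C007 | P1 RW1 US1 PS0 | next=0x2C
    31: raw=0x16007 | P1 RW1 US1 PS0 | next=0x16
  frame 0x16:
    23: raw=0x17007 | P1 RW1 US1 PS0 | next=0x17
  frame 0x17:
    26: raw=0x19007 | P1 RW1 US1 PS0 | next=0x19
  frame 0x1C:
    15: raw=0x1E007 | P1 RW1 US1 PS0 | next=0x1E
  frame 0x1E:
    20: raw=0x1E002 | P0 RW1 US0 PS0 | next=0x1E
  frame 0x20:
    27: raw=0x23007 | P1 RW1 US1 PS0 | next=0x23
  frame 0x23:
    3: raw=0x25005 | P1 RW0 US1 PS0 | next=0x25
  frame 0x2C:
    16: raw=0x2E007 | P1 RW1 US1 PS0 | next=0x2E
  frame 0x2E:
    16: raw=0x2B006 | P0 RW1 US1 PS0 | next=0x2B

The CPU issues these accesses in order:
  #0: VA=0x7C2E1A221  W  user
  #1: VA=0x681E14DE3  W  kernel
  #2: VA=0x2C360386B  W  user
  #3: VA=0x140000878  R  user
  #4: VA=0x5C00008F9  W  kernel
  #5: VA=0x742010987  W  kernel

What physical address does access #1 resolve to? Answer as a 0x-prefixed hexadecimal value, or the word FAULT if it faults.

Per-access translation:
#0 VA=0x7C2E1A221 (w,user):
  L0 @0x13[31] → 0x16007  P=1,RW=1,US=1,PS=0
  L1 @0x16[23] → 0x17007  P=1,RW=1,US=1,PS=0
  L2 @0x17[26] → 0x19007  P=1,RW=1,US=1,PS=0
  ⇒ phys 0x19221  [3 reads]
#1 VA=0x681E14DE3 (w,kernel):
  L0 @0x13[26] → 0x1C007  P=1,RW=1,US=1,PS=0
  L1 @0x1C[15] → 0x1E007  P=1,RW=1,US=1,PS=0
  L2 @0x1E[20] → 0x1E002  P=0,RW=1,US=0,PS=0
  ⇒ fault: PAGE_NOT_PRESENT  — 3 lookups
#2 VA=0x2C360386B (w,user):
  L0 @0x13[11] → 0x20007  P=1,RW=1,US=1,PS=0
  L1 @0x20[27] → 0x23007  P=1,RW=1,US=1,PS=0
  L2 @0x23[3] → 0x25005  P=1,RW=0,US=1,PS=0
  ⇒ fault: PROTECTION_VIOLATION  — 3 lookups
#3 VA=0x140000878 (r,user):
  L0 @0x13[5] → 0x1000  P=0,RW=0,US=0,PS=0
  ⇒ fault: PAGE_NOT_PRESENT  — 1 lookups
#4 VA=0x5C00008F9 (w,kernel):
  L0 @0x13[23] → 0x29087  P=1,RW=1,US=1,PS=1
  ⇒ phys 0x298F9 (huge @L0)  [1 reads]
#5 VA=0x742010987 (w,kernel):
  L0 @0x13[29] → 0x2C007  P=1,RW=1,US=1,PS=0
  L1 @0x2C[16] → 0x2E007  P=1,RW=1,US=1,PS=0
  L2 @0x2E[16] → 0x2B006  P=0,RW=1,US=1,PS=0
  ⇒ fault: PAGE_NOT_PRESENT  — 3 lookups

Access #1 PA: FAULT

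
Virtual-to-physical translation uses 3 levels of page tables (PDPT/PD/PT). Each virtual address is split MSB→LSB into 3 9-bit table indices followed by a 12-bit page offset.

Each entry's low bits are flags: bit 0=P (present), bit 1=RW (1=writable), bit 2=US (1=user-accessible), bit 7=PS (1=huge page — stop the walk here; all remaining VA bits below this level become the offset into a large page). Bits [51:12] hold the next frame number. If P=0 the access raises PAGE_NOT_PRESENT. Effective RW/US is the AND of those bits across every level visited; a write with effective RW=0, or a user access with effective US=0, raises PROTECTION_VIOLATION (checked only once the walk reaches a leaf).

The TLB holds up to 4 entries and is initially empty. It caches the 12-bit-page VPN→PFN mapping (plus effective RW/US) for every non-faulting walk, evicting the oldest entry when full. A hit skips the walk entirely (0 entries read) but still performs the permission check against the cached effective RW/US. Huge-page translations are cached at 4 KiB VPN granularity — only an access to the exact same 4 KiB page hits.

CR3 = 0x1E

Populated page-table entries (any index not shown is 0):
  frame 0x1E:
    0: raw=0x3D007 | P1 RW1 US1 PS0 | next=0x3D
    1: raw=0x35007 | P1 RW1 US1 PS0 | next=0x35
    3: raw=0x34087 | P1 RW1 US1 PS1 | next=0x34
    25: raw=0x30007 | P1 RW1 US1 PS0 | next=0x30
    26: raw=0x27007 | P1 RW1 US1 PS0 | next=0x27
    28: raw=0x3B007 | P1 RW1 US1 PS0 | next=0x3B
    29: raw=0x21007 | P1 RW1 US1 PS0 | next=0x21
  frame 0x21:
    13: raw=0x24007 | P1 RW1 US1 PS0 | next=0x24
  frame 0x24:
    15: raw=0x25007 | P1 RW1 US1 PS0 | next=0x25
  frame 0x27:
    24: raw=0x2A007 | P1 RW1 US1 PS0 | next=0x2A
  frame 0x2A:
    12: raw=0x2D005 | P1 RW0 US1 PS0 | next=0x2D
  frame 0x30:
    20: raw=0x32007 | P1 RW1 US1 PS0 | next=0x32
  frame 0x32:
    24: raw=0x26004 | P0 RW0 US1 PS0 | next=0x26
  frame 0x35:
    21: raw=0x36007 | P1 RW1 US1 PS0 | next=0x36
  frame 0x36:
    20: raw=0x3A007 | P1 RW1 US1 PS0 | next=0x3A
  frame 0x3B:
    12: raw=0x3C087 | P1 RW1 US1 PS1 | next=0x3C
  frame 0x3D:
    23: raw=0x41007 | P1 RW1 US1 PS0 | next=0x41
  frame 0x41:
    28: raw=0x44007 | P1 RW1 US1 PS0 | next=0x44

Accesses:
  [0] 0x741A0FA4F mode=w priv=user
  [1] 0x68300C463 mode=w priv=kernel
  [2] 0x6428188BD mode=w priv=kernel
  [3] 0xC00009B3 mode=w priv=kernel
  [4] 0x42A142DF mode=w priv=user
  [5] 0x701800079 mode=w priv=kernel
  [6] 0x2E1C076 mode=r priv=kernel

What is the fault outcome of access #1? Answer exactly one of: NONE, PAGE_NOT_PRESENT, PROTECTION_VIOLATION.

Trace:
#0 VA=0x741A0FA4F (w,user):
  lvl0: tbl 0x1E, slot 29 ⇒ 0x21007 (P1/RW1/US1/PS0)
  lvl1: tbl 0x21, slot 13 ⇒ 0x24007 (P1/RW1/US1/PS0)
  lvl2: tbl 0x24, slot 15 ⇒ 0x25007 (P1/RW1/US1/PS0)
  ✓ 0x25A4F  — 3 lookups
#1 VA=0x68300C463 (w,kernel):
  lvl0: tbl 0x1E, slot 26 ⇒ 0x27007 (P1/RW1/US1/PS0)
  lvl1: tbl 0x27, slot 24 ⇒ 0x2A007 (P1/RW1/US1/PS0)
  lvl2: tbl 0x2A, slot 12 ⇒ 0x2D005 (P1/RW0/US1/PS0)
  ⇒ fault: PROTECTION_VIOLATION  — 3 lookups
#2 VA=0x6428188BD (w,kernel):
  lvl0: tbl 0x1E, slot 25 ⇒ 0x30007 (P1/RW1/US1/PS0)
  lvl1: tbl 0x30, slot 20 ⇒ 0x32007 (P1/RW1/US1/PS0)
  lvl2: tbl 0x32, slot 24 ⇒ 0x26004 (P0/RW0/US1/PS0)
  ⇒ fault: PAGE_NOT_PRESENT  — 3 lookups
#3 VA=0xC00009B3 (w,kernel):
  lvl0: tbl 0x1E, slot 3 ⇒ 0x34087 (P1/RW1/US1/PS1)
  ✓ 0x349B3 (huge @L0)  — 1 lookups
#4 VA=0x42A142DF (w,user):
  lvl0: tbl 0x1E, slot 1 ⇒ 0x35007 (P1/RW1/US1/PS0)
  lvl1: tbl 0x35, slot 21 ⇒ 0x36007 (P1/RW1/US1/PS0)
  lvl2: tbl 0x36, slot 20 ⇒ 0x3A007 (P1/RW1/US1/PS0)
  ✓ 0x3A2DF  — 3 lookups
#5 VA=0x701800079 (w,kernel):
  lvl0: tbl 0x1E, slot 28 ⇒ 0x3B007 (P1/RW1/US1/PS0)
  lvl1: tbl 0x3B, slot 12 ⇒ 0x3C087 (P1/RW1/US1/PS1)
  ✓ 0x3C079 (huge @L1)  — 2 lookups
#6 VA=0x2E1C076 (r,kernel):
  lvl0: tbl 0x1E, slot 0 ⇒ 0x3D007 (P1/RW1/US1/PS0)
  lvl1: tbl 0x3D, slot 23 ⇒ 0x41007 (P1/RW1/US1/PS0)
  lvl2: tbl 0x41, slot 28 ⇒ 0x44007 (P1/RW1/US1/PS0)
  ✓ 0x44076  — 3 lookups

Access #1 fault: PROTECTION_VIOLATION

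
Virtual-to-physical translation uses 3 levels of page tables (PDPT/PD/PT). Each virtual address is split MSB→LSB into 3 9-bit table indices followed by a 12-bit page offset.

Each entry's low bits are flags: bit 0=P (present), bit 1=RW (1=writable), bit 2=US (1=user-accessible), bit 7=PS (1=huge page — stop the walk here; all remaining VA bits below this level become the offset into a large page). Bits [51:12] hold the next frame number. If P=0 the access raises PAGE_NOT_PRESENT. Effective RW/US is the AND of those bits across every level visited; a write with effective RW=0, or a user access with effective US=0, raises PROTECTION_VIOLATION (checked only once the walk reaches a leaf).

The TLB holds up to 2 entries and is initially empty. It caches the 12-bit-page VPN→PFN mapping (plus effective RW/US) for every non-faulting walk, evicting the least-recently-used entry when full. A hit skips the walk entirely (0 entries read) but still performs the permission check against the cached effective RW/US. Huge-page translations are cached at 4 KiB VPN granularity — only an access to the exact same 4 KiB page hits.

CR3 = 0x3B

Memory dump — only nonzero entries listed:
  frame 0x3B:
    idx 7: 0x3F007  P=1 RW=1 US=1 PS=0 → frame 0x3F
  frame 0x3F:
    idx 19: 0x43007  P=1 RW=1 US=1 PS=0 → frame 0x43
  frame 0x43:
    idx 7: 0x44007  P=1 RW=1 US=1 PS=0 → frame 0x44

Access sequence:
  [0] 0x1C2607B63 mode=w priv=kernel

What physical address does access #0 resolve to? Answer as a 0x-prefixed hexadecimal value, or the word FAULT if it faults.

Per-access translation:
#0 VA=0x1C2607B63 (w,kernel):
  [0] read 0x3B idx=7: raw=0x3F007 flags P=1 W=1 U=1 S=0
  [1] read 0x3F idx=19: raw=0x43007 flags P=1 W=1 U=1 S=0
  [2] read 0x43 idx=7: raw=0x44007 flags P=1 W=1 U=1 S=0
  ✓ 0x44B63  — 3 lookups

Access #0 PA: 0x44B63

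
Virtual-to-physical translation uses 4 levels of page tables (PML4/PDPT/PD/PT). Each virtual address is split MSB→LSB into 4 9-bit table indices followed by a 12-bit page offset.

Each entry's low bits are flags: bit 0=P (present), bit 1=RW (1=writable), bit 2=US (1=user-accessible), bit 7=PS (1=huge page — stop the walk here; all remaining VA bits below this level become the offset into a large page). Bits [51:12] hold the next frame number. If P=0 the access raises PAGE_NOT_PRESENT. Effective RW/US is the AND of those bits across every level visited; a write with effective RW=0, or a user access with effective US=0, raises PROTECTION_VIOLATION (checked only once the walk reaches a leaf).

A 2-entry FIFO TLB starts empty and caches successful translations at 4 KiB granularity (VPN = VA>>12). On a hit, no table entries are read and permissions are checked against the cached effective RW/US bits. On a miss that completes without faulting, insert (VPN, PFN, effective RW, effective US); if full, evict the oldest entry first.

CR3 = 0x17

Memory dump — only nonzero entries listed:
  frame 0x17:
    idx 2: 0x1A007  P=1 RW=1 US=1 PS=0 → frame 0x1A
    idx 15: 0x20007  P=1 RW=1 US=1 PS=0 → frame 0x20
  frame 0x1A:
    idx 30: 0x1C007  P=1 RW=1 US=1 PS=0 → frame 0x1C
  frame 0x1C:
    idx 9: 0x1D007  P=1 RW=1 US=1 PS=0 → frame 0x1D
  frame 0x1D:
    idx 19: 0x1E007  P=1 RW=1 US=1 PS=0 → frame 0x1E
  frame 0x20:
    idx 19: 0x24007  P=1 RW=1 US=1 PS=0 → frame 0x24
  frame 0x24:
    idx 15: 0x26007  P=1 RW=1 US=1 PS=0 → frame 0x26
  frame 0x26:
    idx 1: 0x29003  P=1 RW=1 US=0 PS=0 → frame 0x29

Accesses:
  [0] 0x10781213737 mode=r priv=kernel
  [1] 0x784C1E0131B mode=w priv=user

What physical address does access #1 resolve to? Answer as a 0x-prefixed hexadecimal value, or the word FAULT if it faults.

Walk each access:
#0 VA=0x10781213737 (r,kernel):
  [0] read 0x17 idx=2: raw=0x1A007 flags P=1 W=1 U=1 S=0
  [1] read 0x1A idx=30: raw=0x1C007 flags P=1 W=1 U=1 S=0
  [2] read 0x1C idx=9: raw=0x1D007 flags P=1 W=1 U=1 S=0
  [3] read 0x1D idx=19: raw=0x1E007 flags P=1 W=1 U=1 S=0
  → PA=0x1E737  (4 entries read)
#1 VA=0x784C1E0131B (w,user):
  [0] read 0x17 idx=15: raw=0x20007 flags P=1 W=1 U=1 S=0
  [1] read 0x20 idx=19: raw=0x24007 flags P=1 W=1 U=1 S=0
  [2] read 0x24 idx=15: raw=0x26007 flags P=1 W=1 U=1 S=0
  [3] read 0x26 idx=1: raw=0x29003 flags P=1 W=1 U=0 S=0
  ✗ PROTECTION_VIOLATION  [4 reads]

Access #1 PA: FAULT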